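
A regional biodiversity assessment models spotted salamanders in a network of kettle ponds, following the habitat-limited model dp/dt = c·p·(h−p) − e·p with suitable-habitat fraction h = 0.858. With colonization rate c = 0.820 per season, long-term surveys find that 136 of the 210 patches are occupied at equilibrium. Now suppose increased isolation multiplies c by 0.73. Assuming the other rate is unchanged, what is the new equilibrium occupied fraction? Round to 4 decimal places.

0.5698

Observed p* = 136/210 = 0.64762.
Balance c(h−p*) = e gives e = 0.820×(0.858 − 0.64762) = 0.17251.
New p* = 0.858 − e/c = 0.858 − 0.17251/0.59860 = 0.56981.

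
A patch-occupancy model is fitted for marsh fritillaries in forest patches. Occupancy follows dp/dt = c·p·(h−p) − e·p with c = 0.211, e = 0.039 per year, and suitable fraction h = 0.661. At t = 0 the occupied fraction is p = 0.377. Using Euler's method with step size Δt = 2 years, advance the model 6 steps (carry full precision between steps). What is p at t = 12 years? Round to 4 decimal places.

Update rule: p ← p + [c·p·(h−p) − e·p]·Δt with Δt = 2.
step 1: Δp = +0.01578, p = 0.39278
step 2: Δp = +0.01382, p = 0.40660
step 3: Δp = +0.01194, p = 0.41854
step 4: Δp = +0.01018, p = 0.42871
step 5: Δp = +0.00858, p = 0.43730
step 6: Δp = +0.00717, p = 0.44447

0.4445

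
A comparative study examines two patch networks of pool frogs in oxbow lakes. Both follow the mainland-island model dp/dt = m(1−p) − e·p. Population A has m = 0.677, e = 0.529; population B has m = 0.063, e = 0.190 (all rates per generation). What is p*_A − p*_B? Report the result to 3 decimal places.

0.312

A: p*_A = m/(m+e) = 0.677/1.2060 = 0.5614.
B: p*_B = 0.063/0.2530 = 0.2490.
p*_A − p*_B = 0.5614 − 0.2490 = 0.3123.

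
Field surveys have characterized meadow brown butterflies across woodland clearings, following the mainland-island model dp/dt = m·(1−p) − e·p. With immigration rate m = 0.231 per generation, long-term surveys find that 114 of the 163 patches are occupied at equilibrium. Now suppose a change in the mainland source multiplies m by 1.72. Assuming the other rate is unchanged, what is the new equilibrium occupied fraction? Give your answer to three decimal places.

0.800

Observed p* = 114/163 = 0.69939.
Balance m(1−p*) = e·p* gives e = m(1−p*)/p* = 0.231×0.30061/0.69939 = 0.09929.
New p* = m/(m+e) = 0.39732/(0.39732+0.09929) = 0.80006.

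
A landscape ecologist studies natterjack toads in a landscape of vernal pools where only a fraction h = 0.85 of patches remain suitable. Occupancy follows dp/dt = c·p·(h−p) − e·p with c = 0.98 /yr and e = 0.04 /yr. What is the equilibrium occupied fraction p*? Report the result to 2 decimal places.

0.81

Setting dp/dt = 0 and dividing by p* gives c·(h−p*) = e.
So p* = h − e/c = 0.85 − 0.04/0.98 = 0.85 − 0.0408 = 0.8092.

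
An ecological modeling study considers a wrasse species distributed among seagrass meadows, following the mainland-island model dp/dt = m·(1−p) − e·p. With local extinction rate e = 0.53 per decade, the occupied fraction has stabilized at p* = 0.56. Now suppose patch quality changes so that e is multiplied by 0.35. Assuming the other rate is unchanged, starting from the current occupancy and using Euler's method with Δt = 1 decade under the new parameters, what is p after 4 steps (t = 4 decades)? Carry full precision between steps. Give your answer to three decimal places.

Balance m(1−p*) = e·p* gives m = e·p*/(1−p*) = 0.53×0.56000/0.44000 = 0.67455.
Starting from p₀ = 0.56000; update p ← p + (dp/dt)·Δt with the new parameters.
  1  |  dp/dt·Δt = +0.192920  |  p_1 = 0.752920
  2  |  dp/dt·Δt = +0.027000  |  p_2 = 0.779920
  3  |  dp/dt·Δt = +0.003779  |  p_3 = 0.783699
  4  |  dp/dt·Δt = +0.000529  |  p_4 = 0.784228

0.784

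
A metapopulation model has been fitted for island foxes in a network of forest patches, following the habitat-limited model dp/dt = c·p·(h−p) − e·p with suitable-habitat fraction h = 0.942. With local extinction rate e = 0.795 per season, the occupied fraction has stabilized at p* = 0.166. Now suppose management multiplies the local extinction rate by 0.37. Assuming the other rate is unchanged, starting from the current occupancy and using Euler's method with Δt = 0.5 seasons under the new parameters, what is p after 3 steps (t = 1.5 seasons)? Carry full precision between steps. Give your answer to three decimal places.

0.307

Balance c(h−p*) = e gives c = e/(0.942 − 0.16600) = 0.795/0.77600 = 1.02448.
Starting from p₀ = 0.16600; update p ← p + (dp/dt)·Δt with the new parameters.
  1  |  dp/dt·Δt = +0.041571  |  p_1 = 0.207571
  2  |  dp/dt·Δt = +0.047561  |  p_2 = 0.255131
  3  |  dp/dt·Δt = +0.052243  |  p_3 = 0.307374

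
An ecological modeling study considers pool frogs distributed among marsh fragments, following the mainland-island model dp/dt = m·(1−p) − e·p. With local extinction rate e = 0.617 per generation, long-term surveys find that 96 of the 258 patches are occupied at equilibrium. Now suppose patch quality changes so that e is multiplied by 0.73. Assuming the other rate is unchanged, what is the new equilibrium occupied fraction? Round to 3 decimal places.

0.448

Observed p* = 96/258 = 0.37209.
Balance m(1−p*) = e·p* gives m = e·p*/(1−p*) = 0.617×0.37209/0.62791 = 0.36562.
New p* = m/(m+e) = 0.36562/(0.36562+0.45041) = 0.44805.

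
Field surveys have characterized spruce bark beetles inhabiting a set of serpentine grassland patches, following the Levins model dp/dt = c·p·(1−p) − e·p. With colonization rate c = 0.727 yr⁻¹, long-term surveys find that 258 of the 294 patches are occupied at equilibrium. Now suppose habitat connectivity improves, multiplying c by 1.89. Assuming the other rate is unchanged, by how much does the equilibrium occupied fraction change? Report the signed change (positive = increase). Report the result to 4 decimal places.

0.0577

Observed p* = 258/294 = 0.87755.
Balance c(1−p*) = e gives e = 0.727×(1 − 0.87755) = 0.08902.
New p* = 1 − e/c = 1 − 0.08902/1.37403 = 0.93521.
Δp* = 0.93521 − 0.87755 = +0.05766.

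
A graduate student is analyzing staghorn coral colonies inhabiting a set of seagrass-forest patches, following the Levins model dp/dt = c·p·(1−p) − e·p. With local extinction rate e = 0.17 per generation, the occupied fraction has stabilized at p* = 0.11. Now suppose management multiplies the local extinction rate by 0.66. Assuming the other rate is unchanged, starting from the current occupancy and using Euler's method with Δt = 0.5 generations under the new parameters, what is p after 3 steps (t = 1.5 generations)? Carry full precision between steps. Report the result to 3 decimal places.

Balance c(1−p*) = e gives c = e/(1 − 0.11000) = 0.17/0.89000 = 0.19101.
Starting from p₀ = 0.11000; update p ← p + (dp/dt)·Δt with the new parameters.
  1  |  dp/dt·Δt = +0.003179  |  p_1 = 0.113179
  2  |  dp/dt·Δt = +0.003237  |  p_2 = 0.116416
  3  |  dp/dt·Δt = +0.003293  |  p_3 = 0.119709

0.120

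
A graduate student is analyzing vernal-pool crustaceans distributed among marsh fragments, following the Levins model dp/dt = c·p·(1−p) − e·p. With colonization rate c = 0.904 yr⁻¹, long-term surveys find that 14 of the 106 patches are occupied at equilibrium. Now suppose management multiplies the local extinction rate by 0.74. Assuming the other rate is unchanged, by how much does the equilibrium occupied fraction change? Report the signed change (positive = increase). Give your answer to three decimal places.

Observed p* = 14/106 = 0.13208.
Balance c(1−p*) = e gives e = 0.904×(1 − 0.13208) = 0.78460.
New p* = 1 − e/c = 1 − 0.58060/0.90400 = 0.35774.
Δp* = 0.35774 − 0.13208 = +0.22566.

0.226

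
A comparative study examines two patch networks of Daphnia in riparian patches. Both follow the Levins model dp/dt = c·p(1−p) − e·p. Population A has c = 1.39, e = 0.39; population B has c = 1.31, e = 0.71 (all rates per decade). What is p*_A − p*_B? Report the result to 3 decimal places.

0.261

A: p*_A = 1 − 0.39/1.39 = 0.7194.
B: p*_B = 1 − 0.71/1.31 = 0.4580.
p*_A − p*_B = 0.7194 − 0.4580 = 0.2614.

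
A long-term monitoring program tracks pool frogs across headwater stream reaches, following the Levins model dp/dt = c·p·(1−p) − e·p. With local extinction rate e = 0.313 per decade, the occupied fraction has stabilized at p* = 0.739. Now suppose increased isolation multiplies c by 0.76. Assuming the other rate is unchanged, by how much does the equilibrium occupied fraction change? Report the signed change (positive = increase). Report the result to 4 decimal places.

Balance c(1−p*) = e gives c = e/(1 − 0.73900) = 0.313/0.26100 = 1.19923.
New p* = 1 − e/c = 1 − 0.31300/0.91141 = 0.65658.
Δp* = 0.65658 − 0.73900 = -0.08242.

-0.0824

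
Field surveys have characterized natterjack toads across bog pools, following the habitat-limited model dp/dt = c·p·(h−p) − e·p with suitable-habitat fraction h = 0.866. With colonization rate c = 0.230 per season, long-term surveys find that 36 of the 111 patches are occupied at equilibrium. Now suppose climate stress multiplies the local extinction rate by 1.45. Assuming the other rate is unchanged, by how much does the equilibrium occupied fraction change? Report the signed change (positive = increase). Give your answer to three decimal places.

-0.244

Observed p* = 36/111 = 0.32432.
Balance c(h−p*) = e gives e = 0.230×(0.866 − 0.32432) = 0.12459.
New p* = 0.866 − e/c = 0.866 − 0.18066/0.23000 = 0.08052.
Δp* = 0.08052 − 0.32432 = -0.24380.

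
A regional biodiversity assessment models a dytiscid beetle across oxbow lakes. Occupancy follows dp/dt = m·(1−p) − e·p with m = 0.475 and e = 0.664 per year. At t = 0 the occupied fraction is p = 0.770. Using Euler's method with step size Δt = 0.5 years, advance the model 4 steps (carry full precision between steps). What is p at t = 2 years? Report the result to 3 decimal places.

0.429

Update rule: p ← p + [m·(1−p) − e·p]·Δt with Δt = 0.5.
  1  |  dp/dt·Δt = -0.201015  |  p_1 = 0.568985
  2  |  dp/dt·Δt = -0.086537  |  p_2 = 0.482448
  3  |  dp/dt·Δt = -0.037254  |  p_3 = 0.445194
  4  |  dp/dt·Δt = -0.016038  |  p_4 = 0.429156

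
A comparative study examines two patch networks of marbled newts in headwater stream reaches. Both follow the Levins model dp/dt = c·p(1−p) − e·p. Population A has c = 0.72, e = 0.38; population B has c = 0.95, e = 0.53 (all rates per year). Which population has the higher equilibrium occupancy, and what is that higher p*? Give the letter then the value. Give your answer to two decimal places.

A, 0.47

A: p*_A = 1 − 0.38/0.72 = 0.4722.
B: p*_B = 1 − 0.53/0.95 = 0.4421.
A is higher at 0.4722.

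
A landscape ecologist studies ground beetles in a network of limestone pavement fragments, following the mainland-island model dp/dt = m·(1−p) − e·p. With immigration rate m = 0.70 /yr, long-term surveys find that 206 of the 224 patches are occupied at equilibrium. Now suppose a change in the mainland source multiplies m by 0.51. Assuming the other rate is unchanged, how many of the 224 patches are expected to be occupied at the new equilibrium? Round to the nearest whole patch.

191

Observed p* = 206/224 = 0.91964.
Balance m(1−p*) = e·p* gives e = m(1−p*)/p* = 0.70×0.08036/0.91964 = 0.06117.
New p* = m/(m+e) = 0.35700/(0.35700+0.06117) = 0.85372.
Expected occupied = 224 × 0.85372 = 191.23 ≈ 191.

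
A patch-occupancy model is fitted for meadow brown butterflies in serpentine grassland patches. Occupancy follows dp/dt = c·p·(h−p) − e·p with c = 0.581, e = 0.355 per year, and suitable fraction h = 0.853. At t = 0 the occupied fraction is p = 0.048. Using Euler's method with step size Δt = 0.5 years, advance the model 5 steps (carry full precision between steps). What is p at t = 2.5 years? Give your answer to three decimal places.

Update rule: p ← p + [c·p·(h−p) − e·p]·Δt with Δt = 0.5.
  1  |  dp/dt·Δt = +0.002705  |  p_1 = 0.050705
  2  |  dp/dt·Δt = +0.002818  |  p_2 = 0.053522
  3  |  dp/dt·Δt = +0.002930  |  p_3 = 0.056453
  4  |  dp/dt·Δt = +0.003043  |  p_4 = 0.059495
  5  |  dp/dt·Δt = +0.003154  |  p_5 = 0.062649

0.063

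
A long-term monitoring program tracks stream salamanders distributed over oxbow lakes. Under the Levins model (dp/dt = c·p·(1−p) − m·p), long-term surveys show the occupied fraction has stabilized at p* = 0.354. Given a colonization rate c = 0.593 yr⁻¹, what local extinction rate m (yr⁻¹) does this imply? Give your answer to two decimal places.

0.38

At equilibrium c(1−p*) = m.
m = 0.593 × (1 − 0.354) = 0.593 × 0.6460 = 0.3831.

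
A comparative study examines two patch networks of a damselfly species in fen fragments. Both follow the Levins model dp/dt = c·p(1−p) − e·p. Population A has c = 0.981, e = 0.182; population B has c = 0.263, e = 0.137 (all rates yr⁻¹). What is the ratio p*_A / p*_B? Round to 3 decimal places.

A: p*_A = 1 − 0.182/0.981 = 0.8145.
B: p*_B = 1 − 0.137/0.263 = 0.4791.
p*_A / p*_B = 0.8145/0.4791 = 1.7001.

1.700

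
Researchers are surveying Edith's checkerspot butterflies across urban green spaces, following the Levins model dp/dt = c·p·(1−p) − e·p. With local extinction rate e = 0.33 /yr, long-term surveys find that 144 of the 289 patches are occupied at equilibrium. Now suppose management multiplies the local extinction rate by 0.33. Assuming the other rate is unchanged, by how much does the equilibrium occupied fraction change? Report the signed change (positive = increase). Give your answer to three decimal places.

Observed p* = 144/289 = 0.49827.
Balance c(1−p*) = e gives c = e/(1 − 0.49827) = 0.33/0.50173 = 0.65772.
New p* = 1 − e/c = 1 − 0.10890/0.65772 = 0.83443.
Δp* = 0.83443 − 0.49827 = +0.33616.

0.336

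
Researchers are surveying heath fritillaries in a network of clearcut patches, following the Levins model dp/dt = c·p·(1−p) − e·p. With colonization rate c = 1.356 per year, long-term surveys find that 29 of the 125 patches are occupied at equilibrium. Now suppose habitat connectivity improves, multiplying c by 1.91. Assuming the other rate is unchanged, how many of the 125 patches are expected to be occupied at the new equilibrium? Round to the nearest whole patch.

Observed p* = 29/125 = 0.23200.
Balance c(1−p*) = e gives e = 1.356×(1 − 0.23200) = 1.04141.
New p* = 1 − e/c = 1 − 1.04141/2.58996 = 0.59790.
Expected occupied = 125 × 0.59790 = 74.74 ≈ 75.

75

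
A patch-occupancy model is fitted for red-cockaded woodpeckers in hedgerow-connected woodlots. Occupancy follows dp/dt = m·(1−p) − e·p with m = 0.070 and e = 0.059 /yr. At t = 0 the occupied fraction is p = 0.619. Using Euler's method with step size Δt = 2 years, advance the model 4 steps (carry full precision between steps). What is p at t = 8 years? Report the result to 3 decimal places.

Update rule: p ← p + [m·(1−p) − e·p]·Δt with Δt = 2.
p: 0.61900 → 0.59930  (Δp = -0.01970)
p: 0.59930 → 0.58468  (Δp = -0.01462)
p: 0.58468 → 0.57383  (Δp = -0.01085)
p: 0.57383 → 0.56578  (Δp = -0.00805)

0.566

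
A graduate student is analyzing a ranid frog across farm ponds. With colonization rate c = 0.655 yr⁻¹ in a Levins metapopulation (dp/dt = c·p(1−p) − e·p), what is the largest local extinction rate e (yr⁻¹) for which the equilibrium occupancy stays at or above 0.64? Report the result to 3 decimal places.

0.236

1 − e/c ≥ 0.64 ⇒ e ≤ c(1 − 0.64) = 0.655 × 0.3600.
e_max = 0.2358.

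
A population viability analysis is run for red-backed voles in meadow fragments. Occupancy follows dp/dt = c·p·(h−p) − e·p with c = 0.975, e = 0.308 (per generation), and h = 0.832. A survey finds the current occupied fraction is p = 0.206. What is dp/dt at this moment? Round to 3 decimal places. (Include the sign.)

0.062

Colonization term: c·p·(h−p) = 0.975×0.206×0.6260 = 0.12573.
Extinction term: e·p = 0.06345.
dp/dt = 0.12573 − 0.06345 = 0.06228.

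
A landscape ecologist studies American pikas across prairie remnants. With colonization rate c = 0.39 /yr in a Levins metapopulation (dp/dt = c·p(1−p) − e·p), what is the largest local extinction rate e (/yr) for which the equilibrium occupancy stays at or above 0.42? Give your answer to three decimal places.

1 − e/c ≥ 0.42 ⇒ e ≤ c(1 − 0.42) = 0.39 × 0.5800.
e_max = 0.2262.

0.226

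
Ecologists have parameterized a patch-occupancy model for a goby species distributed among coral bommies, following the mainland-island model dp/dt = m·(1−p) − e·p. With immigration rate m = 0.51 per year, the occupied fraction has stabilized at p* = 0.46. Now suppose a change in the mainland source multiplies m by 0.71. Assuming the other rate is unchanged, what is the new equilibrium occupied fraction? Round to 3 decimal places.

0.377

Balance m(1−p*) = e·p* gives e = m(1−p*)/p* = 0.51×0.54000/0.46000 = 0.59870.
New p* = m/(m+e) = 0.36210/(0.36210+0.59870) = 0.37687.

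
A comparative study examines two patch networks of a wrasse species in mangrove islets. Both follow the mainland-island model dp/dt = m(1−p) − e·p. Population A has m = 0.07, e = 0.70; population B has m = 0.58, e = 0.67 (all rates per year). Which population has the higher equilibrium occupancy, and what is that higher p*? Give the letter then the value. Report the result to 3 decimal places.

B, 0.464

A: p*_A = m/(m+e) = 0.07/0.7700 = 0.0909.
B: p*_B = 0.58/1.2500 = 0.4640.
B is higher at 0.4640.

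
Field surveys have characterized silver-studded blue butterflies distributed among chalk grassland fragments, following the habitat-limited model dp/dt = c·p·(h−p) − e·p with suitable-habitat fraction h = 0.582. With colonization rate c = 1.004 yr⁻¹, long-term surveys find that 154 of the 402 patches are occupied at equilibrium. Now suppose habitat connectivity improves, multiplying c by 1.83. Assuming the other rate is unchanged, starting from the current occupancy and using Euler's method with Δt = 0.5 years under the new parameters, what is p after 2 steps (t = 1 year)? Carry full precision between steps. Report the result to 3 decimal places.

0.437

Observed p* = 154/402 = 0.38308.
Balance c(h−p*) = e gives e = 1.004×(0.582 − 0.38308) = 0.19971.
Starting from p₀ = 0.38308; update p ← p + (dp/dt)·Δt with the new parameters.
step 1: Δp = +0.03175, p = 0.41483
step 2: Δp = +0.02228, p = 0.43712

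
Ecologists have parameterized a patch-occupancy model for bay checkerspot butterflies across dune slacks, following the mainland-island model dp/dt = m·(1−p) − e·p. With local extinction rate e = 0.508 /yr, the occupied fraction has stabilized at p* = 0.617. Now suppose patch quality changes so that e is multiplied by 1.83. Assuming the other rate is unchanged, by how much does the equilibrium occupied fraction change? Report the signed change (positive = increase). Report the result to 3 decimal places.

-0.149

Balance m(1−p*) = e·p* gives m = e·p*/(1−p*) = 0.508×0.61700/0.38300 = 0.81837.
New p* = m/(m+e) = 0.81837/(0.81837+0.92964) = 0.46817.
Δp* = 0.46817 − 0.61700 = -0.14883.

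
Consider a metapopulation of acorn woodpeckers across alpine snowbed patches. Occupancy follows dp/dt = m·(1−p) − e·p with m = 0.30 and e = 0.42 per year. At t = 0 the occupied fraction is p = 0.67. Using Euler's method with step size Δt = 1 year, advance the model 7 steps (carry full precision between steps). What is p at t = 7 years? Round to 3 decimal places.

Update rule: p ← p + [m·(1−p) − e·p]·Δt with Δt = 1.
t = 1: p = 0.67000 + (-0.18240) = 0.48760
t = 2: p = 0.48760 + (-0.05107) = 0.43653
t = 3: p = 0.43653 + (-0.01430) = 0.42223
t = 4: p = 0.42223 + (-0.00400) = 0.41822
t = 5: p = 0.41822 + (-0.00112) = 0.41710
t = 6: p = 0.41710 + (-0.00031) = 0.41679
t = 7: p = 0.41679 + (-0.00009) = 0.41670

0.417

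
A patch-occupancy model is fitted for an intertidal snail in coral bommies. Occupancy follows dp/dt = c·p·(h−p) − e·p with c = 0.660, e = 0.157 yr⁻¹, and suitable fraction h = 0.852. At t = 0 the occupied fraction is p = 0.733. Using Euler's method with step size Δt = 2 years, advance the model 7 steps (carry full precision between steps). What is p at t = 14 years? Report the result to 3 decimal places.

Update rule: p ← p + [c·p·(h−p) − e·p]·Δt with Δt = 2.
  1  |  dp/dt·Δt = -0.115022  |  p_1 = 0.617978
  2  |  dp/dt·Δt = -0.003146  |  p_2 = 0.614832
  3  |  dp/dt·Δt = -0.000577  |  p_3 = 0.614255
  4  |  dp/dt·Δt = -0.000109  |  p_4 = 0.614147
  5  |  dp/dt·Δt = -0.000021  |  p_5 = 0.614126
  6  |  dp/dt·Δt = -0.000004  |  p_6 = 0.614122
  7  |  dp/dt·Δt = -0.000001  |  p_7 = 0.614121

0.614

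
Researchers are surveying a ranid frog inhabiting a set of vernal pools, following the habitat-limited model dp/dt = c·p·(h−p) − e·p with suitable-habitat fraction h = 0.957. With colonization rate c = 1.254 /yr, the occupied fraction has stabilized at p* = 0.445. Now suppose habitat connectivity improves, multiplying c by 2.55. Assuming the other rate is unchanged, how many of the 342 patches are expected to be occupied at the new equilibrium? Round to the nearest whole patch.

259

Balance c(h−p*) = e gives e = 1.254×(0.957 − 0.44500) = 0.64205.
New p* = 0.957 − e/c = 0.957 − 0.64205/3.19770 = 0.75622.
Expected occupied = 342 × 0.75622 = 258.63 ≈ 259.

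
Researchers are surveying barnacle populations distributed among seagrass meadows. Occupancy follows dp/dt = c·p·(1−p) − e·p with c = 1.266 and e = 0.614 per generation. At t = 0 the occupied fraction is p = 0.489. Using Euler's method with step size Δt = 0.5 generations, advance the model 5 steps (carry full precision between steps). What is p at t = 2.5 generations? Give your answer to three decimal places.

0.511

Update rule: p ← p + [c·p·(1−p) − e·p]·Δt with Δt = 0.5.
  1  |  dp/dt·Δt = +0.008050  |  p_1 = 0.497050
  2  |  dp/dt·Δt = +0.005650  |  p_2 = 0.502700
  3  |  dp/dt·Δt = +0.003916  |  p_3 = 0.506617
  4  |  dp/dt·Δt = +0.002691  |  p_4 = 0.509308
  5  |  dp/dt·Δt = +0.001838  |  p_5 = 0.511145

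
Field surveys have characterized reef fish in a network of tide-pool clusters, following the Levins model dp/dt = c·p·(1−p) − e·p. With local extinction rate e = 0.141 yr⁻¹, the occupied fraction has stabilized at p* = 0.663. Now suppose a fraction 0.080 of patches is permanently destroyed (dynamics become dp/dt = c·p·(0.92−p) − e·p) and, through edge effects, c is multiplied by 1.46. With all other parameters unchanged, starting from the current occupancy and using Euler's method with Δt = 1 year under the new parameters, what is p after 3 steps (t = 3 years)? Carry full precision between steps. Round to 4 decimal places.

Balance c(1−p*) = e gives c = e/(1 − 0.66300) = 0.141/0.33700 = 0.41840.
Starting from p₀ = 0.66300; update p ← p + (dp/dt)·Δt with the new parameters.
p: 0.66300 → 0.67360  (Δp = +0.01060)
p: 0.67360 → 0.68001  (Δp = +0.00641)
p: 0.68001 → 0.68382  (Δp = +0.00381)

0.6838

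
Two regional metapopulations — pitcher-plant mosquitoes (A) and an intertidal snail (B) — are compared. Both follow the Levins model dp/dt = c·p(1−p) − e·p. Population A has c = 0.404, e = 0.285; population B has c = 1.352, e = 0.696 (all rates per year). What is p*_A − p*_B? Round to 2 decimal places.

A: p*_A = 1 − 0.285/0.404 = 0.2946.
B: p*_B = 1 − 0.696/1.352 = 0.4852.
p*_A − p*_B = 0.2946 − 0.4852 = -0.1907.

-0.19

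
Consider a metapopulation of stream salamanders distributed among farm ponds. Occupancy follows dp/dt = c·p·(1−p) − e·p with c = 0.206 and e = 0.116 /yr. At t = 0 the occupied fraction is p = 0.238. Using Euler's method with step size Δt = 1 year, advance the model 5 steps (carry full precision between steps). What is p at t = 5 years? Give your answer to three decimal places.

0.285

Update rule: p ← p + [c·p·(1−p) − e·p]·Δt with Δt = 1.
step 1: Δp = +0.00975, p = 0.24775
step 2: Δp = +0.00965, p = 0.25740
step 3: Δp = +0.00952, p = 0.26692
step 4: Δp = +0.00935, p = 0.27627
step 5: Δp = +0.00914, p = 0.28541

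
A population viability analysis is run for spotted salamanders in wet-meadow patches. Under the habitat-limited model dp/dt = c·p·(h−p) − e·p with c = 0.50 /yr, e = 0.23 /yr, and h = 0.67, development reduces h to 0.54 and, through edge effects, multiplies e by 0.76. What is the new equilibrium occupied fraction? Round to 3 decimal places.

0.190

Before: p* = h − e/c = 0.67 − 0.23/0.50 = 0.67 − 0.4600 = 0.2100.
After: c = 0.5, e = 0.1748, h = 0.54; p* = 0.54 − 0.1748/0.5 = 0.1904.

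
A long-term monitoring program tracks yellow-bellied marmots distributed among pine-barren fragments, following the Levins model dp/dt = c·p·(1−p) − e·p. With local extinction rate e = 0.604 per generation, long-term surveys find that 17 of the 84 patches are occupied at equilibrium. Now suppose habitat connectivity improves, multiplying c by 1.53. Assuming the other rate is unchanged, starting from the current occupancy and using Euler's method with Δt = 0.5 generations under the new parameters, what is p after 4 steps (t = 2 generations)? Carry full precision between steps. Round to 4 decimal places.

Observed p* = 17/84 = 0.20238.
Balance c(1−p*) = e gives c = e/(1 − 0.20238) = 0.604/0.79762 = 0.75725.
Starting from p₀ = 0.20238; update p ← p + (dp/dt)·Δt with the new parameters.
p: 0.20238 → 0.23477  (Δp = +0.03239)
p: 0.23477 → 0.26795  (Δp = +0.03317)
p: 0.26795 → 0.30066  (Δp = +0.03271)
p: 0.30066 → 0.33166  (Δp = +0.03101)

0.3317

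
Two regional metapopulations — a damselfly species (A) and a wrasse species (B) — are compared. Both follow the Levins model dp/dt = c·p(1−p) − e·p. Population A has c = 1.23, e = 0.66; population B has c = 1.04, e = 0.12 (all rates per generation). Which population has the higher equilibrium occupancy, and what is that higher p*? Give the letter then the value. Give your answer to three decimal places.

A: p*_A = 1 − 0.66/1.23 = 0.4634.
B: p*_B = 1 − 0.12/1.04 = 0.8846.
B is higher at 0.8846.

B, 0.885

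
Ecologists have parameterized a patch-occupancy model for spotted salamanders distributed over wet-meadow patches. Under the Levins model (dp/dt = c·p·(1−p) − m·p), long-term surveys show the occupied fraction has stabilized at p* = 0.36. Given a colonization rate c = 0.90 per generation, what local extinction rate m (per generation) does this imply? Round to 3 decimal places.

0.576

At equilibrium c(1−p*) = m.
m = 0.90 × (1 − 0.36) = 0.90 × 0.6400 = 0.5760.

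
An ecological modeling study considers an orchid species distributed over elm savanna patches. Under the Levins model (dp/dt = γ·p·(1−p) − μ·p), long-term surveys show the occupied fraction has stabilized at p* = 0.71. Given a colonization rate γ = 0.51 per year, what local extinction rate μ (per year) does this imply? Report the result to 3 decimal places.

At equilibrium γ(1−p*) = μ.
μ = 0.51 × (1 − 0.71) = 0.51 × 0.2900 = 0.1479.

0.148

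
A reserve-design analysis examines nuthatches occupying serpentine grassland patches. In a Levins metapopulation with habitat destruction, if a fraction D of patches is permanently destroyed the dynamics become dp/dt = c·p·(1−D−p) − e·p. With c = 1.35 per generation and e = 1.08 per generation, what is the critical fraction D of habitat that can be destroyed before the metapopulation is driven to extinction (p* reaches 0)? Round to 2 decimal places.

0.20

The nontrivial equilibrium is p* = (1−D) − e/c; extinction occurs when this hits zero.
So D_crit = 1 − e/c = 1 − 1.08/1.35 = 1 − 0.8000 = 0.2000.
Note this equals the original equilibrium occupancy — the Levins extinction-debt result.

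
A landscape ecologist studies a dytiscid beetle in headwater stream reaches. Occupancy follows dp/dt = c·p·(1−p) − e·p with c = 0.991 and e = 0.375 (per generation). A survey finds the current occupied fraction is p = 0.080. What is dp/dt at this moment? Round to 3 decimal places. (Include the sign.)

0.043

Colonization term: c·p·(1−p) = 0.991×0.080×0.9200 = 0.07294.
Extinction term: e·p = 0.03000.
dp/dt = 0.07294 − 0.03000 = 0.04294.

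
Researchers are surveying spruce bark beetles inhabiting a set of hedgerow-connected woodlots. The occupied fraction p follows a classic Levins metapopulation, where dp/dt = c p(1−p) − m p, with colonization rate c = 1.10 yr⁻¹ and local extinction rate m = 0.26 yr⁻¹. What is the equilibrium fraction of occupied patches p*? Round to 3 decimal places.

0.764

At equilibrium, colonization balances extinction: c·p*·(1−p*) = m·p*.
So p* = 1 − m/c = 1 − 0.26/1.10 = 1 − 0.2364 = 0.7636.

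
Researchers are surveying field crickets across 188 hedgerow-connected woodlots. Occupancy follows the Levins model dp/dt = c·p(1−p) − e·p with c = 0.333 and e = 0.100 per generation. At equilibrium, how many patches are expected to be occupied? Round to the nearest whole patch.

132

p* = 1 − e/c = 1 − 0.100/0.333 = 0.6997.
Expected occupied patches = N × p* = 188 × 0.6997 = 131.54 ≈ 132.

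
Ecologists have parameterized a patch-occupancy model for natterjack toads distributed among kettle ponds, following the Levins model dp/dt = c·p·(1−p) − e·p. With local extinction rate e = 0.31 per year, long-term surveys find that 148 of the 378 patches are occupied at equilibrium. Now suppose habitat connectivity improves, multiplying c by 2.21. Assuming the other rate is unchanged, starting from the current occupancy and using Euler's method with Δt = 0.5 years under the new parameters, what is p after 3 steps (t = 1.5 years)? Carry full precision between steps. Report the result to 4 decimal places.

Observed p* = 148/378 = 0.39153.
Balance c(1−p*) = e gives c = e/(1 − 0.39153) = 0.31/0.60847 = 0.50948.
Starting from p₀ = 0.39153; update p ← p + (dp/dt)·Δt with the new parameters.
step 1: Δp = +0.07343, p = 0.46497
step 2: Δp = +0.06798, p = 0.53295
step 3: Δp = +0.05753, p = 0.59047

0.5905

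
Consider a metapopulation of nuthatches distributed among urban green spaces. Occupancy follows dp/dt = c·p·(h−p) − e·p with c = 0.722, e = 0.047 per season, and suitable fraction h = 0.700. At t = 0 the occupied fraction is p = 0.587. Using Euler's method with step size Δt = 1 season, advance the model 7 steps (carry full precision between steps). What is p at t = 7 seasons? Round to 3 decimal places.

Update rule: p ← p + [c·p·(h−p) − e·p]·Δt with Δt = 1.
  1  |  dp/dt·Δt = +0.020302  |  p_1 = 0.607302
  2  |  dp/dt·Δt = +0.012102  |  p_2 = 0.619404
  3  |  dp/dt·Δt = +0.006931  |  p_3 = 0.626335
  4  |  dp/dt·Δt = +0.003874  |  p_4 = 0.630210
  5  |  dp/dt·Δt = +0.002135  |  p_5 = 0.632345
  6  |  dp/dt·Δt = +0.001168  |  p_6 = 0.633513
  7  |  dp/dt·Δt = +0.000636  |  p_7 = 0.634149

0.634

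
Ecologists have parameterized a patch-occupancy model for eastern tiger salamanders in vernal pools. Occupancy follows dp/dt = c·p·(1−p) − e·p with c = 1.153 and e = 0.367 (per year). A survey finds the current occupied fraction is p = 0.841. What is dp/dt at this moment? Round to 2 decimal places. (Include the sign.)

Colonization term: c·p·(1−p) = 1.153×0.841×0.1590 = 0.15418.
Extinction term: e·p = 0.30865.
dp/dt = 0.15418 − 0.30865 = -0.15447.

-0.15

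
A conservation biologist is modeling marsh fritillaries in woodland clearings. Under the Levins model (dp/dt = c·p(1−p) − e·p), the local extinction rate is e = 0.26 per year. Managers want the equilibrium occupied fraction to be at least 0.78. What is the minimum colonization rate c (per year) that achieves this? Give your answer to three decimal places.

1.182

p* = 1 − e/c ≥ 0.78 requires e/c ≤ 0.2200, i.e. c ≥ e/0.2200.
c_min = 0.26/0.2200 = 1.1818.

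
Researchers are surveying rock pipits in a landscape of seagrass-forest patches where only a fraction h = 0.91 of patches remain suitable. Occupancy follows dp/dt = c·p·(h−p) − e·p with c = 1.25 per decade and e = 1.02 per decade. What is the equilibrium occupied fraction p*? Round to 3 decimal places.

Setting dp/dt = 0 and dividing by p* gives c·(h−p*) = e.
So p* = h − e/c = 0.91 − 1.02/1.25 = 0.91 − 0.8160 = 0.0940.

0.094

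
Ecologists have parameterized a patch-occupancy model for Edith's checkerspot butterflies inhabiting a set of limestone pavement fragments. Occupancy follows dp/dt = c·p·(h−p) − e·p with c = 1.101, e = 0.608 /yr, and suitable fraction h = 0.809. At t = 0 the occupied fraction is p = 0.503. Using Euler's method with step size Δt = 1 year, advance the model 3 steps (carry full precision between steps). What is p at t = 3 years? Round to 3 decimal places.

Update rule: p ← p + [c·p·(h−p) − e·p]·Δt with Δt = 1.
step 1: Δp = -0.13636, p = 0.36664
step 2: Δp = -0.04435, p = 0.32229
step 3: Δp = -0.02325, p = 0.29904

0.299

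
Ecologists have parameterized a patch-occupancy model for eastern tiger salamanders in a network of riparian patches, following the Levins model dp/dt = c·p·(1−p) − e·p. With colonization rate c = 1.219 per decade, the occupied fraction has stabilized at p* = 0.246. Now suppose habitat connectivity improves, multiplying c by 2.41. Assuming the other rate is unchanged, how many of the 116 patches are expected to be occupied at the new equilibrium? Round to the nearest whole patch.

80

Balance c(1−p*) = e gives e = 1.219×(1 − 0.24600) = 0.91913.
New p* = 1 − e/c = 1 − 0.91913/2.93779 = 0.68714.
Expected occupied = 116 × 0.68714 = 79.71 ≈ 80.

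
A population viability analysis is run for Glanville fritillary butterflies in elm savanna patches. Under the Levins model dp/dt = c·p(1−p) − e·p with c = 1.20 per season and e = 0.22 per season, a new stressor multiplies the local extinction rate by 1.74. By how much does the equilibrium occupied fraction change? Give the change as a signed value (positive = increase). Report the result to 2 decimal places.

Before: p* = 1 − 0.22/1.20 = 0.8167.
After the change, c = 1.2, e = 0.3828, so p* = 1 − 0.3828/1.2 = 0.6810.
Δp* = 0.6810 − 0.8167 = -0.1357.

-0.14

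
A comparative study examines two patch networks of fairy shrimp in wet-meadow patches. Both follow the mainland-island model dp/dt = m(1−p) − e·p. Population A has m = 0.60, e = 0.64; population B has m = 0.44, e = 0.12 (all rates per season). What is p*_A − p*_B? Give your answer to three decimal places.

-0.302

A: p*_A = m/(m+e) = 0.60/1.2400 = 0.4839.
B: p*_B = 0.44/0.5600 = 0.7857.
p*_A − p*_B = 0.4839 − 0.7857 = -0.3018.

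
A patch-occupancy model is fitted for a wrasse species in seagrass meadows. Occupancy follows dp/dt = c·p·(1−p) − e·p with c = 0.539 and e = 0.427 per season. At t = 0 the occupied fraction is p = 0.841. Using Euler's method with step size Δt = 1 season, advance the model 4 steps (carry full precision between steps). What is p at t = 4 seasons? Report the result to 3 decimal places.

Update rule: p ← p + [c·p·(1−p) − e·p]·Δt with Δt = 1.
step 1: Δp = -0.28703, p = 0.55397
step 2: Δp = -0.10336, p = 0.45060
step 3: Δp = -0.05897, p = 0.39163
step 4: Δp = -0.03881, p = 0.35282

0.353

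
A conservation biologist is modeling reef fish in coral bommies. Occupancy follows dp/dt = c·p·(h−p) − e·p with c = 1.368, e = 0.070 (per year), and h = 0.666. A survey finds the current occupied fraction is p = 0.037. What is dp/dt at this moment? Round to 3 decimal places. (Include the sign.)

Colonization term: c·p·(h−p) = 1.368×0.037×0.6290 = 0.03184.
Extinction term: e·p = 0.00259.
dp/dt = 0.03184 − 0.00259 = 0.02925.

0.029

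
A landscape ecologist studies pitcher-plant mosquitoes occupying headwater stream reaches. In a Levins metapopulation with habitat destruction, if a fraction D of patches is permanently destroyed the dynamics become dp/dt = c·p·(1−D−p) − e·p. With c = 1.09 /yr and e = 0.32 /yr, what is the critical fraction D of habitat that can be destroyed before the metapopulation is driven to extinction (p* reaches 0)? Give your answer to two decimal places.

0.71

The nontrivial equilibrium is p* = (1−D) − e/c; extinction occurs when this hits zero.
So D_crit = 1 − e/c = 1 − 0.32/1.09 = 1 − 0.2936 = 0.7064.
This equals the undisturbed p*, a classic result of Lande's extension.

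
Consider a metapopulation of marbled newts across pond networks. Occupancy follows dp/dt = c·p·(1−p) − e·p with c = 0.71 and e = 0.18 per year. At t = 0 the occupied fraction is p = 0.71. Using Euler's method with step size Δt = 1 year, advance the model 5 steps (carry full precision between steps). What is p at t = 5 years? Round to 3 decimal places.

0.746

Update rule: p ← p + [c·p·(1−p) − e·p]·Δt with Δt = 1.
t = 1: p = 0.71000 + (+0.01839) = 0.72839
t = 2: p = 0.72839 + (+0.00936) = 0.73774
t = 3: p = 0.73774 + (+0.00458) = 0.74232
t = 4: p = 0.74232 + (+0.00219) = 0.74451
t = 5: p = 0.74451 + (+0.00104) = 0.74555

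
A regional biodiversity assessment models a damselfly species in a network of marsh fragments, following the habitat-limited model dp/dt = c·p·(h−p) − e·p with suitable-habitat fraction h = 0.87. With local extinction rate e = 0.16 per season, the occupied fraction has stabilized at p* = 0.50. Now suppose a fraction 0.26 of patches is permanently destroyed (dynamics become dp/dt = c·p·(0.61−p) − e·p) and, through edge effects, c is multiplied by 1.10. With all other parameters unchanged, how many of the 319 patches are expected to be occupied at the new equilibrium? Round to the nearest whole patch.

Balance c(h−p*) = e gives c = e/(0.87 − 0.50000) = 0.16/0.37000 = 0.43243.
New p* = 0.61 − e/c = 0.61 − 0.16000/0.47567 = 0.27363.
Expected occupied = 319 × 0.27363 = 87.29 ≈ 87.

87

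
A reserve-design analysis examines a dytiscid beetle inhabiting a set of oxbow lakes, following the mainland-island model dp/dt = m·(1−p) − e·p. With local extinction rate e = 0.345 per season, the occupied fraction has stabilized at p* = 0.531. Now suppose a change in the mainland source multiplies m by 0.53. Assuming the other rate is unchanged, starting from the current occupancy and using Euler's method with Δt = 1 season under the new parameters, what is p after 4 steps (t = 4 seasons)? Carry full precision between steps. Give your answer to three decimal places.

0.381

Balance m(1−p*) = e·p* gives m = e·p*/(1−p*) = 0.345×0.53100/0.46900 = 0.39061.
Starting from p₀ = 0.53100; update p ← p + (dp/dt)·Δt with the new parameters.
  1  |  dp/dt·Δt = -0.086102  |  p_1 = 0.444898
  2  |  dp/dt·Δt = -0.038572  |  p_2 = 0.406327
  3  |  dp/dt·Δt = -0.017279  |  p_3 = 0.389047
  4  |  dp/dt·Δt = -0.007741  |  p_4 = 0.381307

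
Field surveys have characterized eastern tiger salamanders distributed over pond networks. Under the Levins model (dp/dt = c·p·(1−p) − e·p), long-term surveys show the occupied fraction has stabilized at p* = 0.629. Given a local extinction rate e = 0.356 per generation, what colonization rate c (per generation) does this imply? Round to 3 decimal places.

At equilibrium c(1−p*) = e, so c = e/(1−p*).
c = 0.356/(1 − 0.629) = 0.356/0.3710 = 0.9596.

0.960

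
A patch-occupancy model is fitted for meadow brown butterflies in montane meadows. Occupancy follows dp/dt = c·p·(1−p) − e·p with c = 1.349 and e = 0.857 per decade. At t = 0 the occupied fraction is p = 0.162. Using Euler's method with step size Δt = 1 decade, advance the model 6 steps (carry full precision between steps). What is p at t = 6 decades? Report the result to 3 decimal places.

0.350

Update rule: p ← p + [c·p·(1−p) − e·p]·Δt with Δt = 1.
p: 0.16200 → 0.20630  (Δp = +0.04430)
p: 0.20630 → 0.25039  (Δp = +0.04409)
p: 0.25039 → 0.28900  (Δp = +0.03862)
p: 0.28900 → 0.31852  (Δp = +0.02952)
p: 0.31852 → 0.33837  (Δp = +0.01985)
p: 0.33837 → 0.35040  (Δp = +0.01203)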